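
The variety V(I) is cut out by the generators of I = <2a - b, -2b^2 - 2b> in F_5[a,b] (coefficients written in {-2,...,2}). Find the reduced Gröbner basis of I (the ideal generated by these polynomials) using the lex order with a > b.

G = {a + 2b, b^2 + b}

f_1 = 2a - b, LT = a.
f_2 = -2b^2 - 2b, LT = b^2.

S(f_1,f_2): leading monomials are coprime, so the S-polynomial reduces to 0 (Buchberger's first criterion).
Every S-polynomial of the final basis reduces to 0, so we have a Gröbner basis.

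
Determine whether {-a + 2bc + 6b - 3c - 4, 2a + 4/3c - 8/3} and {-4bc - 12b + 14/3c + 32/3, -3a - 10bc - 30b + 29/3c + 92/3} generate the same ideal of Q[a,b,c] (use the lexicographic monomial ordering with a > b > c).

Yes, the ideals are equal.

Since reduced Gröbner bases are canonical representatives of ideals under a given ordering, it suffices to compute and compare them.
Buchberger on the first generating set:
f_1 = -a + 2bc + 6b - 3c - 4, LT = a.
f_2 = 2a + 4/3c - 8/3, LT = a.

S(f_1,f_2): lcm = a. S = -2bc - 6b + 7/3c + 16/3.
  reduce S modulo (f_1, f_2):
  remainder -2bc - 6b + 7/3c + 16/3 ≠ 0; add g_3 = -2bc - 6b + 7/3c + 16/3 to the basis.

The other S-polynomials (S(f_1,g_3), S(f_2,g_3)) all reduce to 0 modulo the current basis, so we have a Gröbner basis.
Inter-reduce: drop elements whose leading term is divisible by another's, tail-reduce, and make monic.
Reduced Gröbner basis: {a + 2/3c - 4/3, bc + 3b - 7/6c - 8/3}.

Buchberger on the second generating set:
h_1 = -4bc - 12b + 14/3c + 32/3, LT = bc.
h_2 = -3a - 10bc - 30b + 29/3c + 92/3, LT = a.

The S-polynomials (S(h_1,h_2)) all reduce to 0 modulo the current basis, so we have a Gröbner basis.
Inter-reduce: drop elements whose leading term is divisible by another's, tail-reduce, and make monic.
Reduced Gröbner basis: {a + 2/3c - 4/3, bc + 3b - 7/6c - 8/3}.

These coincide, so the ideals are equal.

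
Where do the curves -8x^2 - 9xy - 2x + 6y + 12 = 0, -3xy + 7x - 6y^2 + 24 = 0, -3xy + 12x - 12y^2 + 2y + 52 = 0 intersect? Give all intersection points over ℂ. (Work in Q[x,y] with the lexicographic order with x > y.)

{(0, -2)}

Compute a lex Gröbner basis by Buchberger's algorithm.
f_1 = -8x^2 - 9xy - 2x + 6y + 12, LT = x^2.
f_2 = -3xy + 7x - 6y^2 + 24, LT = xy.
f_3 = -3xy + 12x - 12y^2 + 2y + 52, LT = xy.

S(f_1,f_2): lcm = x^2y. S = 7/3x^2 - 7/8xy^2 + 1/4xy + 8x - 3/4y^2 - 3/2y.
  leading term x^2: subtract (-7/24)·f_1 from 7/3x^2 - 7/8xy^2 + 1/4xy + 8x - 3/4y^2 - 3/2y → -7/8xy^2 - 19/8xy + 89/12x - 3/4y^2 + 1/4y + 7/2
  leading term xy^2: subtract (7/24y)·f_2 from -7/8xy^2 - 19/8xy + 89/12x - 3/4y^2 + 1/4y + 7/2 → -53/12xy + 89/12x + 7/4y^3 - 3/4y^2 - 27/4y + 7/2
  leading term xy: subtract (53/36)·f_2 from -53/12xy + 89/12x + 7/4y^3 - 3/4y^2 - 27/4y + 7/2 → -26/9x + 7/4y^3 + 97/12y^2 - 27/4y - 191/6
  leading term x: no divisor's leading term divides it; move -26/9x to the remainder.
  leading term y^3: no divisor's leading term divides it; move 7/4y^3 to the remainder.
  leading term y^2: no divisor's leading term divides it; move 97/12y^2 to the remainder.
  leading term y: no divisor's leading term divides it; move -27/4y to the remainder.
  leading term 1: no divisor's leading term divides it; move -191/6 to the remainder.
  remainder -26/9x + 7/4y^3 + 97/12y^2 - 27/4y - 191/6 ≠ 0; add h_4 = -26/9x + 7/4y^3 + 97/12y^2 - 27/4y - 191/6 to the basis.

S(f_1,f_3): lcm = x^2y. S = 4x^2 - 23/8xy^2 + 11/12xy + 52/3x - 3/4y^2 - 3/2y.
  leading term x^2: subtract (-1/2)·f_1 from 4x^2 - 23/8xy^2 + 11/12xy + 52/3x - 3/4y^2 - 3/2y → -23/8xy^2 - 43/12xy + 49/3x - 3/4y^2 + 3/2y + 6
  leading term xy^2: subtract (23/24y)·f_2 from -23/8xy^2 - 43/12xy + 49/3x - 3/4y^2 + 3/2y + 6 → -247/24xy + 49/3x + 23/4y^3 - 3/4y^2 - 43/2y + 6
  leading term xy: subtract (247/72)·f_2 from -247/24xy + 49/3x + 23/4y^3 - 3/4y^2 - 43/2y + 6 → -553/72x + 23/4y^3 + 119/6y^2 - 43/2y - 229/3
  leading term x: subtract (553/208)·h_4 from -553/72x + 23/4y^3 + 119/6y^2 - 43/2y - 229/3 → 913/832y^3 - 1379/832y^2 - 2957/832y + 3453/416
  leading term y^3: no divisor's leading term divides it; move 913/832y^3 to the remainder.
  leading term y^2: no divisor's leading term divides it; move -1379/832y^2 to the remainder.
  leading term y: no divisor's leading term divides it; move -2957/832y to the remainder.
  leading term 1: no divisor's leading term divides it; move 3453/416 to the remainder.
  remainder 913/832y^3 - 1379/832y^2 - 2957/832y + 3453/416 ≠ 0; add h_5 = 913/832y^3 - 1379/832y^2 - 2957/832y + 3453/416 to the basis.

S(f_2,f_3): lcm = xy. S = 5/3x - 2y^2 + 2/3y + 28/3.
  leading term x: subtract (-15/26)·h_4 from 5/3x - 2y^2 + 2/3y + 28/3 → 105/104y^3 + 277/104y^2 - 1007/312y - 1409/156
  leading term y^3: subtract (840/913)·h_5 from 105/104y^3 + 277/104y^2 - 1007/312y - 1409/156 → 3824/913y^2 + 116/2739y - 45656/2739
  leading term y^2: no divisor's leading term divides it; move 3824/913y^2 to the remainder.
  leading term y: no divisor's leading term divides it; move 116/2739y to the remainder.
  leading term 1: no divisor's leading term divides it; move -45656/2739 to the remainder.
  remainder 3824/913y^2 + 116/2739y - 45656/2739 ≠ 0; add h_6 = 3824/913y^2 + 116/2739y - 45656/2739 to the basis.

S(f_1,h_4): lcm = x^2. S = 63/104xy^3 + 291/104xy^2 - 63/52xy - 140/13x - 3/4y - 3/2.
  leading term xy^3: subtract (-21/104y^2)·f_2 from 63/104xy^3 + 291/104xy^2 - 63/52xy - 140/13x - 3/4y - 3/2 → 219/52xy^2 - 63/52xy - 140/13x - 63/52y^4 + 63/13y^2 - 3/4y - 3/2
  leading term xy^2: subtract (-73/52y)·f_2 from 219/52xy^2 - 63/52xy - 140/13x - 63/52y^4 + 63/13y^2 - 3/4y - 3/2 → 112/13xy - 140/13x - 63/52y^4 - 219/26y^3 + 63/13y^2 + 1713/52y - 3/2
  leading term xy: subtract (-112/39)·f_2 from 112/13xy - 140/13x - 63/52y^4 - 219/26y^3 + 63/13y^2 + 1713/52y - 3/2 → 28/3x - 63/52y^4 - 219/26y^3 - 161/13y^2 + 1713/52y + 1753/26
  leading term x: subtract (-42/13)·h_4 from 28/3x - 63/52y^4 - 219/26y^3 - 161/13y^2 + 1713/52y + 1753/26 → -63/52y^4 - 36/13y^3 + 357/26y^2 + 579/52y - 921/26
  leading term y^4: subtract (-1008/913y)·h_5 from -63/52y^4 - 36/13y^3 + 357/26y^2 + 579/52y - 921/26 → -218349/47476y^3 + 465591/47476y^2 + 963705/47476y - 921/26
  leading term y^3: subtract (-3493584/833569)·h_5 from -218349/47476y^3 + 465591/47476y^2 + 963705/47476y - 921/26 → 2384256/833569y^2 + 4503936/833569y - 529152/833569
  leading term y^2: subtract (149016/218207)·h_6 from 2384256/833569y^2 + 4503936/833569y - 529152/833569 → 1172704/218207y + 2345408/218207
  leading term y: no divisor's leading term divides it; move 1172704/218207y to the remainder.
  leading term 1: no divisor's leading term divides it; move 2345408/218207 to the remainder.
  remainder 1172704/218207y + 2345408/218207 ≠ 0; add h_7 = 1172704/218207y + 2345408/218207 to the basis.

The other S-polynomials (S(f_2,h_4), S(f_3,h_4), S(f_1,h_5), S(f_2,h_5), S(f_3,h_5), S(h_4,h_5), S(f_1,h_6), S(f_2,h_6), S(f_3,h_6), S(h_4,h_6), S(h_5,h_6), S(f_1,h_7), S(f_2,h_7), S(f_3,h_7), S(h_4,h_7), S(h_5,h_7), S(h_6,h_7)) all reduce to 0 modulo the current basis, so we have a Gröbner basis.
Inter-reduce: drop elements whose leading term is divisible by another's, tail-reduce, and make monic.
Reduced Gröbner basis: {x, y + 2}.

From the last basis element, y + 2 = 0, so y takes values in {-2}. Each choice, substituted upward through the basis, yields the corresponding point(s) of the solution set.
  y = -2: the earlier basis element becomes x = 0, giving x = 0 — point (0, -2).
Each listed point satisfies every original equation (direct substitution).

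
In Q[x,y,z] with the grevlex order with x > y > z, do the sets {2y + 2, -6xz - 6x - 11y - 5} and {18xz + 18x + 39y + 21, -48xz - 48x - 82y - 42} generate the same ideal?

Equality of ideals is decidable: compute both reduced Gröbner bases (unique for the ordering) and check whether they agree.
Buchberger on the first generating set:
f_1 = 2y + 2, LT = y.
f_2 = -6xz - 6x - 11y - 5, LT = xz.

The S-polynomials (S(f_1,f_2)) all reduce to 0 modulo the current basis, so we have a Gröbner basis.
Inter-reduce: drop elements whose leading term is divisible by another's, tail-reduce, and make monic.
Reduced Gröbner basis: {xz + x - 1, y + 1}.

Buchberger on the second generating set:
h_1 = 18xz + 18x + 39y + 21, LT = xz.
h_2 = -48xz - 48x - 82y - 42, LT = xz.

S(h_1,h_2): lcm = xz. S = 11/24y + 7/24.
  leading term y: no divisor's leading term divides it; move 11/24y to the remainder.
  leading term 1: no divisor's leading term divides it; move 7/24 to the remainder.
  remainder 11/24y + 7/24 ≠ 0; add k_3 = 11/24y + 7/24 to the basis.

The other S-polynomials (S(h_1,k_3), S(h_2,k_3)) all reduce to 0 modulo the current basis, so we have a Gröbner basis.
Inter-reduce: drop elements whose leading term is divisible by another's, tail-reduce, and make monic.
Reduced Gröbner basis: {xz + x - 7/33, y + 7/11}.

The bases are distinct; the ideals are different.

No, the ideals differ.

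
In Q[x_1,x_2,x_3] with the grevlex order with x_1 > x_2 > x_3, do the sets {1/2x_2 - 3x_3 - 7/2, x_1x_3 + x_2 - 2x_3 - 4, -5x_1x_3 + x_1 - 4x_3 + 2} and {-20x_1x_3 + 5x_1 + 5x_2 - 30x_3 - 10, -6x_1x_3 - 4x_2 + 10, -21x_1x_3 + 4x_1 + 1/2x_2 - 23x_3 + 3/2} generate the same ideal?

Two ideals are equal iff their reduced Gröbner bases coincide (the reduced basis is unique for a fixed ordering).
Buchberger on the first generating set:
f_1 = 1/2x_2 - 3x_3 - 7/2, LT = x_2.
f_2 = x_1x_3 + x_2 - 2x_3 - 4, LT = x_1x_3.
f_3 = -5x_1x_3 + x_1 - 4x_3 + 2, LT = x_1x_3.

S(f_2,f_3): lcm = x_1x_3. S = 1/5x_1 + x_2 - 14/5x_3 - 18/5.
  reduce S modulo (f_1, f_2, f_3):
  remainder 1/5x_1 + 16/5x_3 + 17/5 ≠ 0; add g_4 = 1/5x_1 + 16/5x_3 + 17/5 to the basis.

S(f_2,g_4): lcm = x_1x_3. S = -16x_3^2 + x_2 - 19x_3 - 4.
  reduce S modulo (f_1, f_2, f_3, g_4):
  remainder -16x_3^2 - 13x_3 + 3 ≠ 0; add g_5 = -16x_3^2 - 13x_3 + 3 to the basis.

The other S-polynomials (S(f_1,f_2), S(f_1,f_3), S(f_1,g_4), S(f_3,g_4), S(f_1,g_5), S(f_2,g_5), S(f_3,g_5), S(g_4,g_5)) all reduce to 0 modulo the current basis, so we have a Gröbner basis.
Inter-reduce: drop elements whose leading term is divisible by another's, tail-reduce, and make monic.
Reduced Gröbner basis: {x_3^2 + 13/16x_3 - 3/16, x_1 + 16x_3 + 17, x_2 - 6x_3 - 7}.

Buchberger on the second generating set:
h_1 = -20x_1x_3 + 5x_1 + 5x_2 - 30x_3 - 10, LT = x_1x_3.
h_2 = -6x_1x_3 - 4x_2 + 10, LT = x_1x_3.
h_3 = -21x_1x_3 + 4x_1 + 1/2x_2 - 23x_3 + 3/2, LT = x_1x_3.

S(h_1,h_2): lcm = x_1x_3. S = -1/4x_1 - 11/12x_2 + 3/2x_3 + 13/6.
  reduce S modulo (h_1, h_2, h_3):
  remainder -1/4x_1 - 11/12x_2 + 3/2x_3 + 13/6 ≠ 0; add k_4 = -1/4x_1 - 11/12x_2 + 3/2x_3 + 13/6 to the basis.

S(h_1,h_3): lcm = x_1x_3. S = -5/84x_1 - 19/84x_2 + 17/42x_3 + 4/7.
  reduce S modulo (h_1, h_2, h_3, k_4):
  remainder -1/126x_2 + 1/21x_3 + 1/18 ≠ 0; add k_5 = -1/126x_2 + 1/21x_3 + 1/18 to the basis.

S(h_1,k_4): lcm = x_1x_3. S = -11/3x_2x_3 + 6x_3^2 - 1/4x_1 - 1/4x_2 + 61/6x_3 + 1/2.
  reduce S modulo (h_1, h_2, h_3, k_4, k_5):
  remainder -16x_3^2 - 13x_3 + 3 ≠ 0; add k_6 = -16x_3^2 - 13x_3 + 3 to the basis.

The other S-polynomials (S(h_2,h_3), S(h_2,k_4), S(h_3,k_4), S(h_1,k_5), S(h_2,k_5), S(h_3,k_5), S(k_4,k_5), S(h_1,k_6), S(h_2,k_6), S(h_3,k_6), S(k_4,k_6), S(k_5,k_6)) all reduce to 0 modulo the current basis, so we have a Gröbner basis.
Inter-reduce: drop elements whose leading term is divisible by another's, tail-reduce, and make monic.
Reduced Gröbner basis: {x_3^2 + 13/16x_3 - 3/16, x_1 + 16x_3 + 17, x_2 - 6x_3 - 7}.

These coincide, so the ideals are equal.
The choice of monomial ordering does not affect the verdict — as long as both bases are computed under the same ordering, their equality decides ideal equality.

Yes, the ideals are equal.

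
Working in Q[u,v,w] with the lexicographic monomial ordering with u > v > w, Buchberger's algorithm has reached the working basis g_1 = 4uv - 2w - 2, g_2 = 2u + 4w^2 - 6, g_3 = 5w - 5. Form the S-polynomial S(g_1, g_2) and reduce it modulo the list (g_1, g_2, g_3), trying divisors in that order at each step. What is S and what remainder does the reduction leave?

lcm(LM(g_1), LM(g_2)) = uv.
S = (lcm/LT(g_1))·g_1 − (lcm/LT(g_2))·g_2 = -2vw^2 + 3v - 1/2w - 1/2.
Reduce S modulo (g_1, g_2, g_3) in that order:
  leading term vw^2: subtract (-2/5vw)·g_3 from -2vw^2 + 3v - 1/2w - 1/2 → -2vw + 3v - 1/2w - 1/2
  leading term vw: subtract (-2/5v)·g_3 from -2vw + 3v - 1/2w - 1/2 → v - 1/2w - 1/2
  leading term v: no divisor's leading term divides it; move v to the remainder.
  leading term w: subtract (-1/10)·g_3 from -1/2w - 1/2 → -1
  leading term 1: no divisor's leading term divides it; move -1 to the remainder.
The remainder v - 1 is nonzero, so it would be added as the next basis element.

S(g_1, g_2) = -2vw^2 + 3v - 1/2w - 1/2; remainder on division = v - 1.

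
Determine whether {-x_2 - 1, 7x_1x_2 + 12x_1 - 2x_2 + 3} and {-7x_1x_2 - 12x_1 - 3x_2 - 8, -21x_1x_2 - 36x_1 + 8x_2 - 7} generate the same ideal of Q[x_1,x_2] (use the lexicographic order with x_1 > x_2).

Yes, the ideals are equal.

Equality of ideals is decidable: compute both reduced Gröbner bases (unique for the ordering) and check whether they agree.
Buchberger on the first generating set:
f_1 = -x_2 - 1, LT = x_2.
f_2 = 7x_1x_2 + 12x_1 - 2x_2 + 3, LT = x_1x_2.

S(f_1,f_2): lcm = x_1x_2. S = -5/7x_1 + 2/7x_2 - 3/7.
  leading term x_1: no divisor's leading term divides it; move -5/7x_1 to the remainder.
  leading term x_2: subtract (-2/7)·f_1 from 2/7x_2 - 3/7 → -5/7
  leading term 1: no divisor's leading term divides it; move -5/7 to the remainder.
  remainder -5/7x_1 - 5/7 ≠ 0; add g_3 = -5/7x_1 - 5/7 to the basis.

The other S-polynomials (S(f_1,g_3), S(f_2,g_3)) all reduce to 0 modulo the current basis, so we have a Gröbner basis.
Inter-reduce: drop elements whose leading term is divisible by another's, tail-reduce, and make monic.
Reduced Gröbner basis: {x_1 + 1, x_2 + 1}.

Buchberger on the second generating set:
h_1 = -7x_1x_2 - 12x_1 - 3x_2 - 8, LT = x_1x_2.
h_2 = -21x_1x_2 - 36x_1 + 8x_2 - 7, LT = x_1x_2.

S(h_1,h_2): lcm = x_1x_2. S = 17/21x_2 + 17/21.
  leading term x_2: no divisor's leading term divides it; move 17/21x_2 to the remainder.
  leading term 1: no divisor's leading term divides it; move 17/21 to the remainder.
  remainder 17/21x_2 + 17/21 ≠ 0; add k_3 = 17/21x_2 + 17/21 to the basis.

S(h_1,k_3): lcm = x_1x_2. S = 5/7x_1 + 3/7x_2 + 8/7.
  leading term x_1: no divisor's leading term divides it; move 5/7x_1 to the remainder.
  leading term x_2: subtract (9/17)·k_3 from 3/7x_2 + 8/7 → 5/7
  leading term 1: no divisor's leading term divides it; move 5/7 to the remainder.
  remainder 5/7x_1 + 5/7 ≠ 0; add k_4 = 5/7x_1 + 5/7 to the basis.

The other S-polynomials (S(h_2,k_3), S(h_1,k_4), S(h_2,k_4), S(k_3,k_4)) all reduce to 0 modulo the current basis, so we have a Gröbner basis.
Inter-reduce: drop elements whose leading term is divisible by another's, tail-reduce, and make monic.
Reduced Gröbner basis: {x_1 + 1, x_2 + 1}.

Same reduced basis, so the two generating sets span the same ideal.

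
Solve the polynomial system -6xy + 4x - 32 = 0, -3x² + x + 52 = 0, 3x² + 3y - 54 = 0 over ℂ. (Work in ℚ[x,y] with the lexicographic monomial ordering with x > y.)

{(-4, 2)}

Compute a lex Gröbner basis by Buchberger's algorithm.
f_1 = -6xy + 4x - 32, LT = xy.
f_2 = -3x² + x + 52, LT = x².
f_3 = 3x² + 3y - 54, LT = x².

S(f_1,f_2): lcm = x²y. S = -⅔x² + ⅓xy + 16/3x + 52/3y.
  leading term x²: subtract (2/9)·f_2 from -⅔x² + ⅓xy + 16/3x + 52/3y → ⅓xy + 46/9x + 52/3y - 104/9
  leading term xy: subtract (-1/18)·f_1 from ⅓xy + 46/9x + 52/3y - 104/9 → 16/3x + 52/3y - 40/3
  leading term x: no divisor's leading term divides it; move 16/3x to the remainder.
  leading term y: no divisor's leading term divides it; move 52/3y to the remainder.
  leading term 1: no divisor's leading term divides it; move -40/3 to the remainder.
  remainder 16/3x + 52/3y - 40/3 ≠ 0; add h_4 = 16/3x + 52/3y - 40/3 to the basis.

S(f_1,f_3): lcm = x²y. S = -⅔x² + 16/3x - y² + 18y.
  leading term x²: subtract (2/9)·f_2 from -⅔x² + 16/3x - y² + 18y → 46/9x - y² + 18y - 104/9
  leading term x: subtract (23/24)·h_4 from 46/9x - y² + 18y - 104/9 → -y² + 25/18y + 11/9
  leading term y²: no divisor's leading term divides it; move -y² to the remainder.
  leading term y: no divisor's leading term divides it; move 25/18y to the remainder.
  leading term 1: no divisor's leading term divides it; move 11/9 to the remainder.
  remainder -y² + 25/18y + 11/9 ≠ 0; add h_5 = -y² + 25/18y + 11/9 to the basis.

S(f_2,f_3): lcm = x². S = -⅓x - y + ⅔.
  leading term x: subtract (-1/16)·h_4 from -⅓x - y + ⅔ → 1/12y - ⅙
  leading term y: no divisor's leading term divides it; move 1/12y to the remainder.
  leading term 1: no divisor's leading term divides it; move -⅙ to the remainder.
  remainder 1/12y - ⅙ ≠ 0; add h_6 = 1/12y - ⅙ to the basis.

S(f_1,h_4): lcm = xy. S = -⅔x - 13/4y² + 5/2y + 16/3.
  leading term x: subtract (-⅛)·h_4 from -⅔x - 13/4y² + 5/2y + 16/3 → -13/4y² + 14/3y + 11/3
  leading term y²: subtract (13/4)·h_5 from -13/4y² + 14/3y + 11/3 → 11/72y - 11/36
  leading term y: subtract (11/6)·h_6 from 11/72y - 11/36 → 0
  remainder 0.

S(f_2,h_4): lcm = x². S = -13/4xy + 13/6x - 52/3.
  leading term xy: subtract (13/24)·f_1 from -13/4xy + 13/6x - 52/3 → 0
  remainder 0.

S(f_3,h_4): lcm = x². S = -13/4xy + 5/2x + y - 18.
  leading term xy: subtract (13/24)·f_1 from -13/4xy + 5/2x + y - 18 → ⅓x + y - ⅔
  leading term x: subtract (1/16)·h_4 from ⅓x + y - ⅔ → -1/12y + ⅙
  leading term y: subtract (-1)·h_6 from -1/12y + ⅙ → 0
  remainder 0.

S(f_1,h_5): lcm = xy². S = 13/18xy + 11/9x + 16/3y.
  leading term xy: subtract (-13/108)·f_1 from 13/18xy + 11/9x + 16/3y → 46/27x + 16/3y - 104/27
  leading term x: subtract (23/72)·h_4 from 46/27x + 16/3y - 104/27 → -11/54y + 11/27
  leading term y: subtract (-22/9)·h_6 from -11/54y + 11/27 → 0
  remainder 0.

S(f_2,h_5): leading monomials are coprime, so the S-polynomial reduces to 0 (Buchberger's first criterion).
S(f_3,h_5): leading monomials are coprime, so the S-polynomial reduces to 0 (Buchberger's first criterion).
S(h_4,h_5): leading monomials are coprime, so the S-polynomial reduces to 0 (Buchberger's first criterion).
S(f_1,h_6): lcm = xy. S = 4/3x + 16/3.
  leading term x: subtract (¼)·h_4 from 4/3x + 16/3 → -13/3y + 26/3
  leading term y: subtract (-52)·h_6 from -13/3y + 26/3 → 0
  remainder 0.

S(f_2,h_6): leading monomials are coprime, so the S-polynomial reduces to 0 (Buchberger's first criterion).
S(f_3,h_6): leading monomials are coprime, so the S-polynomial reduces to 0 (Buchberger's first criterion).
S(h_4,h_6): leading monomials are coprime, so the S-polynomial reduces to 0 (Buchberger's first criterion).
S(h_5,h_6): lcm = y². S = 11/18y - 11/9.
  leading term y: subtract (22/3)·h_6 from 11/18y - 11/9 → 0
  remainder 0.

Every S-polynomial of the final basis reduces to 0, so we have a Gröbner basis.
Inter-reduce: drop elements whose leading term is divisible by another's, tail-reduce, and make monic.
Reduced Gröbner basis: {x + 4, y - 2}.

The lex basis is triangular: the last element involves only y. Solving y - 2 = 0 gives y ∈ {2}; substituting each value into the earlier elements determines the remaining variables.
  y = 2: the earlier basis element becomes x + 4 = 0, giving x = -4 — point (-4, 2).
This is the nonlinear analogue of row-reducing a linear system.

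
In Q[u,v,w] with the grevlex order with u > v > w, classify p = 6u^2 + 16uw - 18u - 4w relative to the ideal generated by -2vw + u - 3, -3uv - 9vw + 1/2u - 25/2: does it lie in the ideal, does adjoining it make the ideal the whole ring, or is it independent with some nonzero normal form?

6u^2 + 16uw - 18u - 4w lies in I (it reduces to 0).

First compute the reduced Gröbner basis of I by Buchberger's algorithm.
f_1 = -2vw + u - 3, LT = vw.
f_2 = -3uv - 9vw + 1/2u - 25/2, LT = uv.

S(f_1,f_2): lcm = uvw. S = -3vw^2 - 1/2u^2 + 1/6uw + 3/2u - 25/6w.
  leading term vw^2: subtract (3/2w)·f_1 from -3vw^2 - 1/2u^2 + 1/6uw + 3/2u - 25/6w → -1/2u^2 - 4/3uw + 3/2u + 1/3w
  leading term u^2: no divisor's leading term divides it; move -1/2u^2 to the remainder.
  leading term uw: no divisor's leading term divides it; move -4/3uw to the remainder.
  leading term u: no divisor's leading term divides it; move 3/2u to the remainder.
  leading term w: no divisor's leading term divides it; move 1/3w to the remainder.
  remainder -1/2u^2 - 4/3uw + 3/2u + 1/3w ≠ 0; add h_3 = -1/2u^2 - 4/3uw + 3/2u + 1/3w to the basis.

The other S-polynomials (S(f_1,h_3), S(f_2,h_3)) all reduce to 0 modulo the current basis, so we have a Gröbner basis.
Inter-reduce: drop elements whose leading term is divisible by another's, tail-reduce, and make monic.
Reduced Gröbner basis: {u^2 + 8/3uw - 3u - 2/3w, uv + 4/3u - 1/3, vw - 1/2u + 3/2}.
Label its elements g_1 = u^2 + 8/3uw - 3u - 2/3w, g_2 = uv + 4/3u - 1/3, g_3 = vw - 1/2u + 3/2.

Reduce p = 6u^2 + 16uw - 18u - 4w modulo G:
  leading term u^2: subtract (6)·g_1 from 6u^2 + 16uw - 18u - 4w → 0
  normal form = 0.
Since the normal form is 0, p ∈ I.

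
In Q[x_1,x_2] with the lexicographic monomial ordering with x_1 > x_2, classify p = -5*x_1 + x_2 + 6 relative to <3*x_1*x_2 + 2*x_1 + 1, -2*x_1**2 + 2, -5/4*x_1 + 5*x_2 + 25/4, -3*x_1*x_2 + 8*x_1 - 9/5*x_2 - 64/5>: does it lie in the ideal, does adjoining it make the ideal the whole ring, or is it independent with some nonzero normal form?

-5*x_1 + x_2 + 6 lies in I (it reduces to 0).

First compute the reduced Gröbner basis of I by Buchberger's algorithm.
f_1 = 3*x_1*x_2 + 2*x_1 + 1, LT = x_1*x_2.
f_2 = -2*x_1**2 + 2, LT = x_1**2.
f_3 = -5/4*x_1 + 5*x_2 + 25/4, LT = x_1.
f_4 = -3*x_1*x_2 + 8*x_1 - 9/5*x_2 - 64/5, LT = x_1*x_2.

S(f_1,f_2): lcm = x_1**2*x_2. S = 2/3*x_1**2 + 1/3*x_1 + x_2.
  leading term x_1**2: subtract (-1/3)·f_2 from 2/3*x_1**2 + 1/3*x_1 + x_2 → 1/3*x_1 + x_2 + 2/3
  leading term x_1: subtract (-4/15)·f_3 from 1/3*x_1 + x_2 + 2/3 → 7/3*x_2 + 7/3
  leading term x_2: no divisor's leading term divides it; move 7/3*x_2 to the remainder.
  leading term 1: no divisor's leading term divides it; move 7/3 to the remainder.
  remainder 7/3*x_2 + 7/3 ≠ 0; add h_5 = 7/3*x_2 + 7/3 to the basis.

The other S-polynomials (S(f_1,f_3), S(f_1,f_4), S(f_2,f_3), S(f_2,f_4), S(f_3,f_4), S(f_1,h_5), S(f_2,h_5), S(f_3,h_5), S(f_4,h_5)) all reduce to 0 modulo the current basis, so we have a Gröbner basis.
Inter-reduce: drop elements whose leading term is divisible by another's, tail-reduce, and make monic.
Reduced Gröbner basis: {x_1 - 1, x_2 + 1}.
Label its elements g_1 = x_1 - 1, g_2 = x_2 + 1.

Reduce p = -5*x_1 + x_2 + 6 modulo G:
  leading term x_1: subtract (-5)·g_1 from -5*x_1 + x_2 + 6 → x_2 + 1
  leading term x_2: subtract (1)·g_2 from x_2 + 1 → 0
  normal form = 0.
Since the normal form is 0, p ∈ I.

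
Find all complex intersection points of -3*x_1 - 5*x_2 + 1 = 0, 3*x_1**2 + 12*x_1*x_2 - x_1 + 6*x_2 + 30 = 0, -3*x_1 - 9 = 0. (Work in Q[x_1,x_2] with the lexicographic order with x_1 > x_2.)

Compute a lex Gröbner basis by Buchberger's algorithm.
f_1 = -3*x_1 - 5*x_2 + 1, LT = x_1.
f_2 = 3*x_1**2 + 12*x_1*x_2 - x_1 + 6*x_2 + 30, LT = x_1**2.
f_3 = -3*x_1 - 9, LT = x_1.

S(f_1,f_2): lcm = x_1**2. S = -7/3*x_1*x_2 - 2*x_2 - 10.
  leading term x_1*x_2: subtract (7/9*x_2)·f_1 from -7/3*x_1*x_2 - 2*x_2 - 10 → 35/9*x_2**2 - 25/9*x_2 - 10
  leading term x_2**2: no divisor's leading term divides it; move 35/9*x_2**2 to the remainder.
  leading term x_2: no divisor's leading term divides it; move -25/9*x_2 to the remainder.
  leading term 1: no divisor's leading term divides it; move -10 to the remainder.
  remainder 35/9*x_2**2 - 25/9*x_2 - 10 ≠ 0; add h_4 = 35/9*x_2**2 - 25/9*x_2 - 10 to the basis.

S(f_1,f_3): lcm = x_1. S = 5/3*x_2 - 10/3.
  leading term x_2: no divisor's leading term divides it; move 5/3*x_2 to the remainder.
  leading term 1: no divisor's leading term divides it; move -10/3 to the remainder.
  remainder 5/3*x_2 - 10/3 ≠ 0; add h_5 = 5/3*x_2 - 10/3 to the basis.

The other S-polynomials (S(f_2,f_3), S(f_1,h_4), S(f_2,h_4), S(f_3,h_4), S(f_1,h_5), S(f_2,h_5), S(f_3,h_5), S(h_4,h_5)) all reduce to 0 modulo the current basis, so we have a Gröbner basis.
Inter-reduce: drop elements whose leading term is divisible by another's, tail-reduce, and make monic.
Reduced Gröbner basis: {x_1 + 3, x_2 - 2}.

Elimination: the polynomial x_2 - 2 lies in the elimination ideal for x_2, so x_2 ∈ {2}. For each such x_2, the remaining basis elements (now univariate) give the rest of the solution.
  x_2 = 2: the earlier basis element becomes x_1 + 3 = 0, giving x_1 = -3 — point (-3, 2).
Zero-dimensionality of the ideal guarantees finitely many solutions over ℂ.

{(-3, 2)}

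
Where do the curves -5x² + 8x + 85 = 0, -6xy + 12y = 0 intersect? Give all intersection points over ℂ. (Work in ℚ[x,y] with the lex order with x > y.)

{(-17/5, 0), (5, 0)}

Compute a lex Gröbner basis by Buchberger's algorithm.
f_1 = -5x² + 8x + 85, LT = x².
f_2 = -6xy + 12y, LT = xy.

S(f_1,f_2): lcm = x²y. S = ⅖xy - 17y.
  leading term xy: subtract (-1/15)·f_2 from ⅖xy - 17y → -81/5y
  leading term y: no divisor's leading term divides it; move -81/5y to the remainder.
  remainder -81/5y ≠ 0; add h_3 = -81/5y to the basis.

The other S-polynomials (S(f_1,h_3), S(f_2,h_3)) all reduce to 0 modulo the current basis, so we have a Gröbner basis.
Inter-reduce: drop elements whose leading term is divisible by another's, tail-reduce, and make monic.
Reduced Gröbner basis: {x² - 8/5x - 17, y}.

The lex basis is triangular: the last element involves only y. Solving y = 0 gives y ∈ {0}; substituting each value into the earlier elements determines the remaining variables.
  y = 0: the earlier basis element becomes x² - 8/5x - 17 = 0, giving x = -17/5, 5 — points (-17/5, 0), (5, 0).
Each listed point satisfies every original equation (direct substitution).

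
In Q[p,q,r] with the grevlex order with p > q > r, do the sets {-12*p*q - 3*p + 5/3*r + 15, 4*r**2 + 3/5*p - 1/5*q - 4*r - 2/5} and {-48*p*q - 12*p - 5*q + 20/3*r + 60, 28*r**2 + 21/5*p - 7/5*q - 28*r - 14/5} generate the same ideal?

No, the ideals differ.

Since reduced Gröbner bases are canonical representatives of ideals under a given ordering, it suffices to compute and compare them.
Buchberger on the first generating set:
f_1 = -12*p*q - 3*p + 5/3*r + 15, LT = p*q.
f_2 = 4*r**2 + 3/5*p - 1/5*q - 4*r - 2/5, LT = r**2.

The S-polynomials (S(f_1,f_2)) all reduce to 0 modulo the current basis, so we have a Gröbner basis.
Inter-reduce: drop elements whose leading term is divisible by another's, tail-reduce, and make monic.
Reduced Gröbner basis: {p*q + 1/4*p - 5/36*r - 5/4, r**2 + 3/20*p - 1/20*q - r - 1/10}.

Buchberger on the second generating set:
h_1 = -48*p*q - 12*p - 5*q + 20/3*r + 60, LT = p*q.
h_2 = 28*r**2 + 21/5*p - 7/5*q - 28*r - 14/5, LT = r**2.

The S-polynomials (S(h_1,h_2)) all reduce to 0 modulo the current basis, so we have a Gröbner basis.
Inter-reduce: drop elements whose leading term is divisible by another's, tail-reduce, and make monic.
Reduced Gröbner basis: {p*q + 1/4*p + 5/48*q - 5/36*r - 5/4, r**2 + 3/20*p - 1/20*q - r - 1/10}.

The bases are distinct; the ideals are different.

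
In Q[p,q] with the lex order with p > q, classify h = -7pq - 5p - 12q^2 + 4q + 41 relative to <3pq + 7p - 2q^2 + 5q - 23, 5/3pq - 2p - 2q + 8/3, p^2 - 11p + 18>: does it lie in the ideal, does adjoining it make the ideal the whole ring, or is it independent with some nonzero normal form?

First compute the reduced Gröbner basis of I by Buchberger's algorithm.
f_1 = 3pq + 7p - 2q^2 + 5q - 23, LT = pq.
f_2 = 5/3pq - 2p - 2q + 8/3, LT = pq.
f_3 = p^2 - 11p + 18, LT = p^2.

S(f_1,f_2): lcm = pq. S = 53/15p - 2/3q^2 + 43/15q - 139/15.
  leading term p: no divisor's leading term divides it; move 53/15p to the remainder.
  leading term q^2: no divisor's leading term divides it; move -2/3q^2 to the remainder.
  leading term q: no divisor's leading term divides it; move 43/15q to the remainder.
  leading term 1: no divisor's leading term divides it; move -139/15 to the remainder.
  remainder 53/15p - 2/3q^2 + 43/15q - 139/15 ≠ 0; add k_4 = 53/15p - 2/3q^2 + 43/15q - 139/15 to the basis.

S(f_1,f_3): lcm = p^2q. S = 7/3p^2 - 2/3pq^2 + 38/3pq - 23/3p - 18q.
  leading term p^2: subtract (7/3)·f_3 from 7/3p^2 - 2/3pq^2 + 38/3pq - 23/3p - 18q → -2/3pq^2 + 38/3pq + 18p - 18q - 42
  leading term pq^2: subtract (-2/9q)·f_1 from -2/3pq^2 + 38/3pq + 18p - 18q - 42 → 128/9pq + 18p - 4/9q^3 + 10/9q^2 - 208/9q - 42
  leading term pq: subtract (128/27)·f_1 from 128/9pq + 18p - 4/9q^3 + 10/9q^2 - 208/9q - 42 → -410/27p - 4/9q^3 + 286/27q^2 - 1264/27q + 1810/27
  leading term p: subtract (-2050/477)·k_4 from -410/27p - 4/9q^3 + 286/27q^2 - 1264/27q + 1810/27 → -4/9q^3 + 3686/477q^2 - 16454/477q + 12980/477
  leading term q^3: no divisor's leading term divides it; move -4/9q^3 to the remainder.
  leading term q^2: no divisor's leading term divides it; move 3686/477q^2 to the remainder.
  leading term q: no divisor's leading term divides it; move -16454/477q to the remainder.
  leading term 1: no divisor's leading term divides it; move 12980/477 to the remainder.
  remainder -4/9q^3 + 3686/477q^2 - 16454/477q + 12980/477 ≠ 0; add k_5 = -4/9q^3 + 3686/477q^2 - 16454/477q + 12980/477 to the basis.

S(f_2,f_3): lcm = p^2q. S = -6/5p^2 + 49/5pq + 8/5p - 18q.
  leading term p^2: subtract (-6/5)·f_3 from -6/5p^2 + 49/5pq + 8/5p - 18q → 49/5pq - 58/5p - 18q + 108/5
  leading term pq: subtract (49/15)·f_1 from 49/5pq - 58/5p - 18q + 108/5 → -517/15p + 98/15q^2 - 103/3q + 1451/15
  leading term p: subtract (-517/53)·k_4 from -517/15p + 98/15q^2 - 103/3q + 1451/15 → 8/265q^2 - 1688/265q + 336/53
  leading term q^2: no divisor's leading term divides it; move 8/265q^2 to the remainder.
  leading term q: no divisor's leading term divides it; move -1688/265q to the remainder.
  leading term 1: no divisor's leading term divides it; move 336/53 to the remainder.
  remainder 8/265q^2 - 1688/265q + 336/53 ≠ 0; add k_6 = 8/265q^2 - 1688/265q + 336/53 to the basis.

S(f_1,k_4): lcm = pq. S = 7/3p + 10/53q^3 - 235/159q^2 + 682/159q - 23/3.
  leading term p: subtract (35/53)·k_4 from 7/3p + 10/53q^3 - 235/159q^2 + 682/159q - 23/3 → 10/53q^3 - 55/53q^2 + 127/53q - 82/53
  leading term q^3: subtract (-45/106)·k_5 from 10/53q^3 - 55/53q^2 + 127/53q - 82/53 → 6300/2809q^2 - 34404/2809q + 28104/2809
  leading term q^2: subtract (7875/106)·k_6 from 6300/2809q^2 - 34404/2809q + 28104/2809 → 24432/53q - 24432/53
  leading term q: no divisor's leading term divides it; move 24432/53q to the remainder.
  leading term 1: no divisor's leading term divides it; move -24432/53 to the remainder.
  remainder 24432/53q - 24432/53 ≠ 0; add k_7 = 24432/53q - 24432/53 to the basis.

The other S-polynomials (S(f_2,k_4), S(f_3,k_4), S(f_1,k_5), S(f_2,k_5), S(f_3,k_5), S(k_4,k_5), S(f_1,k_6), S(f_2,k_6), S(f_3,k_6), S(k_4,k_6), S(k_5,k_6), S(f_1,k_7), S(f_2,k_7), S(f_3,k_7), S(k_4,k_7), S(k_5,k_7), S(k_6,k_7)) all reduce to 0 modulo the current basis, so we have a Gröbner basis.
Inter-reduce: drop elements whose leading term is divisible by another's, tail-reduce, and make monic.
Reduced Gröbner basis: {p - 2, q - 1}.
Label its elements g_1 = p - 2, g_2 = q - 1.

Reduce h = -7pq - 5p - 12q^2 + 4q + 41 modulo G:
  leading term pq: subtract (-7q)·g_1 from -7pq - 5p - 12q^2 + 4q + 41 → -5p - 12q^2 - 10q + 41
  leading term p: subtract (-5)·g_1 from -5p - 12q^2 - 10q + 41 → -12q^2 - 10q + 31
  leading term q^2: subtract (-12q)·g_2 from -12q^2 - 10q + 31 → -22q + 31
  leading term q: subtract (-22)·g_2 from -22q + 31 → 9
  leading term 1: no divisor's leading term divides it; move 9 to the remainder.
  normal form = 9.
The normal form is nonzero, so h ∉ I. Since h minus its normal form lies in I, I + (h) = I + (r) where r = 9; decide whether this ideal is the whole ring.
Here r = 9 is a nonzero constant, hence a unit: 1 ∈ I + (h), the Gröbner basis of I + (h) is {1}, and the enlarged system has no common solution — adjoining h is inconsistent.

Adjoining -7pq - 5p - 12q^2 + 4q + 41 makes the ideal the whole ring: the system is inconsistent.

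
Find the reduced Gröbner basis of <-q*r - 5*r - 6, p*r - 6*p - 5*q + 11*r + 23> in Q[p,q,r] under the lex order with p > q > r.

f_1 = -q*r - 5*r - 6, LT = q*r.
f_2 = p*r - 6*p - 5*q + 11*r + 23, LT = p*r.

S(f_1,f_2): lcm = p*q*r. S = 6*p*q + 5*p*r + 6*p + 5*q**2 - 11*q*r - 23*q.
  reduce S modulo (f_1, f_2):
  remainder 6*p*q + 36*p + 5*q**2 + 2*q - 49 ≠ 0; add g_3 = 6*p*q + 36*p + 5*q**2 + 2*q - 49 to the basis.

The other S-polynomials (S(f_1,g_3), S(f_2,g_3)) all reduce to 0 modulo the current basis, so we have a Gröbner basis.

G = {p*q + 6*p + 5/6*q**2 + 1/3*q - 49/6, p*r - 6*p - 5*q + 11*r + 23, q*r + 5*r + 6}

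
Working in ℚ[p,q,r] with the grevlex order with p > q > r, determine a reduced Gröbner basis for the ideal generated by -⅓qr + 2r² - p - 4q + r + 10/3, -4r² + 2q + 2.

f_1 = -⅓qr + 2r² - p - 4q + r + 10/3, LT = qr.
f_2 = -4r² + 2q + 2, LT = r².

S(f_1,f_2): lcm = qr². S = -6r³ + ½q² + 3pr + 12qr - 3r² + ½q - 10r.
  reduce S modulo (f_1, f_2):
  remainder ½q² + 3pr - 27p - 82q + 14r + 231/2 ≠ 0; add g_3 = ½q² + 3pr - 27p - 82q + 14r + 231/2 to the basis.

The other S-polynomials (S(f_1,g_3), S(f_2,g_3)) all reduce to 0 modulo the current basis, so we have a Gröbner basis.

G = {q² + 6pr - 54p - 164q + 28r + 231, qr + 3p + 9q - 3r - 13, r² - ½q - ½}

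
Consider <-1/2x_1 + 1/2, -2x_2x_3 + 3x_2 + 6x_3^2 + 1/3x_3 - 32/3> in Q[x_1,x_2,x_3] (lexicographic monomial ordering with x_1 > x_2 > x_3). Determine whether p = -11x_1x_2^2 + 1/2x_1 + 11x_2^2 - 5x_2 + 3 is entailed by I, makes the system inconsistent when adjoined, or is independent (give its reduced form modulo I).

-11x_1x_2^2 + 1/2x_1 + 11x_2^2 - 5x_2 + 3 is independent of I; its normal form modulo I is -5x_2 + 7/2.

First compute the reduced Gröbner basis of I by Buchberger's algorithm.
f_1 = -1/2x_1 + 1/2, LT = x_1.
f_2 = -2x_2x_3 + 3x_2 + 6x_3^2 + 1/3x_3 - 32/3, LT = x_2x_3.

S(f_1,f_2): leading monomials are coprime, so the S-polynomial reduces to 0 (Buchberger's first criterion).
Every S-polynomial of the final basis reduces to 0, so we have a Gröbner basis.
Inter-reduce: drop elements whose leading term is divisible by another's, tail-reduce, and make monic.
Reduced Gröbner basis: {x_1 - 1, x_2x_3 - 3/2x_2 - 3x_3^2 - 1/6x_3 + 16/3}.
Label its elements g_1 = x_1 - 1, g_2 = x_2x_3 - 3/2x_2 - 3x_3^2 - 1/6x_3 + 16/3.

Reduce p = -11x_1x_2^2 + 1/2x_1 + 11x_2^2 - 5x_2 + 3 modulo G:
  leading term x_1x_2^2: subtract (-11x_2^2)·g_1 from -11x_1x_2^2 + 1/2x_1 + 11x_2^2 - 5x_2 + 3 → 1/2x_1 - 5x_2 + 3
  leading term x_1: subtract (1/2)·g_1 from 1/2x_1 - 5x_2 + 3 → -5x_2 + 7/2
  leading term x_2: no divisor's leading term divides it; move -5x_2 to the remainder.
  leading term 1: no divisor's leading term divides it; move 7/2 to the remainder.
  normal form = -5x_2 + 7/2.
The normal form is nonzero, so p ∉ I. Since p minus its normal form lies in I, I + (p) = I + (r) where r = -5x_2 + 7/2; decide whether this ideal is the whole ring.
Run Buchberger on G together with r (pairs among the g_i already reduce to 0 since G is a Gröbner basis):
g_1 = x_1 - 1, LT = x_1.
g_2 = x_2x_3 - 3/2x_2 - 3x_3^2 - 1/6x_3 + 16/3, LT = x_2x_3.
r = -5x_2 + 7/2, LT = x_2.

S(g_1,g_2): leading monomials are coprime, so the S-polynomial reduces to 0 (Buchberger's first criterion).
S(g_1,r): leading monomials are coprime, so the S-polynomial reduces to 0 (Buchberger's first criterion).
S(g_2,r): lcm = x_2x_3. S = -3/2x_2 - 3x_3^2 + 8/15x_3 + 16/3.
  leading term x_2: subtract (3/10)·r from -3/2x_2 - 3x_3^2 + 8/15x_3 + 16/3 → -3x_3^2 + 8/15x_3 + 257/60
  leading term x_3^2: no divisor's leading term divides it; move -3x_3^2 to the remainder.
  leading term x_3: no divisor's leading term divides it; move 8/15x_3 to the remainder.
  leading term 1: no divisor's leading term divides it; move 257/60 to the remainder.
  remainder -3x_3^2 + 8/15x_3 + 257/60 ≠ 0; add m_4 = -3x_3^2 + 8/15x_3 + 257/60 to the basis.

S(g_1,m_4): leading monomials are coprime, so the S-polynomial reduces to 0 (Buchberger's first criterion).
S(g_2,m_4): lcm = x_2x_3^2. S = -119/90x_2x_3 + 257/180x_2 - 3x_3^3 - 1/6x_3^2 + 16/3x_3.
  leading term x_2x_3: subtract (-119/90)·g_2 from -119/90x_2x_3 + 257/180x_2 - 3x_3^3 - 1/6x_3^2 + 16/3x_3 → -5/9x_2 - 3x_3^3 - 62/15x_3^2 + 2761/540x_3 + 952/135
  leading term x_2: subtract (1/9)·r from -5/9x_2 - 3x_3^3 - 62/15x_3^2 + 2761/540x_3 + 952/135 → -3x_3^3 - 62/15x_3^2 + 2761/540x_3 + 1799/270
  leading term x_3^3: subtract (x_3)·m_4 from -3x_3^3 - 62/15x_3^2 + 2761/540x_3 + 1799/270 → -14/3x_3^2 + 112/135x_3 + 1799/270
  leading term x_3^2: subtract (14/9)·m_4 from -14/3x_3^2 + 112/135x_3 + 1799/270 → 0
  remainder 0.

S(r,m_4): leading monomials are coprime, so the S-polynomial reduces to 0 (Buchberger's first criterion).
Every S-polynomial of the final basis reduces to 0, so we have a Gröbner basis.
Inter-reduce: drop elements whose leading term is divisible by another's, tail-reduce, and make monic.
Reduced Gröbner basis: {x_1 - 1, x_2 - 7/10, x_3^2 - 8/45x_3 - 257/180}.
The reduced Gröbner basis of I + (p) is {x_1 - 1, x_2 - 7/10, x_3^2 - 8/45x_3 - 257/180} ≠ {1}, a proper ideal, so the enlarged system stays consistent: p is independent of I, with normal form -5x_2 + 7/2.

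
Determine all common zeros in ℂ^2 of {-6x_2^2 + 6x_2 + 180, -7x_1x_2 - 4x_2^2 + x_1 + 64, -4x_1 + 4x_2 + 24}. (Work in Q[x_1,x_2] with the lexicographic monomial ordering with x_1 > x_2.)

Compute a lex Gröbner basis by Buchberger's algorithm.
f_1 = -6x_2^2 + 6x_2 + 180, LT = x_2^2.
f_2 = -7x_1x_2 + x_1 - 4x_2^2 + 64, LT = x_1x_2.
f_3 = -4x_1 + 4x_2 + 24, LT = x_1.

S(f_1,f_2): lcm = x_1x_2^2. S = -6/7x_1x_2 - 30x_1 - 4/7x_2^3 + 64/7x_2.
  leading term x_1x_2: subtract (6/49)·f_2 from -6/7x_1x_2 - 30x_1 - 4/7x_2^3 + 64/7x_2 → -1476/49x_1 - 4/7x_2^3 + 24/49x_2^2 + 64/7x_2 - 384/49
  leading term x_1: subtract (369/49)·f_3 from -1476/49x_1 - 4/7x_2^3 + 24/49x_2^2 + 64/7x_2 - 384/49 → -4/7x_2^3 + 24/49x_2^2 - 1028/49x_2 - 1320/7
  leading term x_2^3: subtract (2/21x_2)·f_1 from -4/7x_2^3 + 24/49x_2^2 - 1028/49x_2 - 1320/7 → -4/49x_2^2 - 1868/49x_2 - 1320/7
  leading term x_2^2: subtract (2/147)·f_1 from -4/49x_2^2 - 1868/49x_2 - 1320/7 → -1872/49x_2 - 9360/49
  leading term x_2: no divisor's leading term divides it; move -1872/49x_2 to the remainder.
  leading term 1: no divisor's leading term divides it; move -9360/49 to the remainder.
  remainder -1872/49x_2 - 9360/49 ≠ 0; add h_4 = -1872/49x_2 - 9360/49 to the basis.

The other S-polynomials (S(f_1,f_3), S(f_2,f_3), S(f_1,h_4), S(f_2,h_4), S(f_3,h_4)) all reduce to 0 modulo the current basis, so we have a Gröbner basis.
Inter-reduce: drop elements whose leading term is divisible by another's, tail-reduce, and make monic.
Reduced Gröbner basis: {x_1 - 1, x_2 + 5}.

Elimination: the polynomial x_2 + 5 lies in the elimination ideal for x_2, so x_2 ∈ {-5}. For each such x_2, the remaining basis elements (now univariate) give the rest of the solution.
  x_2 = -5: the earlier basis element becomes x_1 - 1 = 0, giving x_1 = 1 — point (1, -5).
Check: every point annihilates each of the original generators.
Zero-dimensionality of the ideal guarantees finitely many solutions over ℂ.

{(1, -5)}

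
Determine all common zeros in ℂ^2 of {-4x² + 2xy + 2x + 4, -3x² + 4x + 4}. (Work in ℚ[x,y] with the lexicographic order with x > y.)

Compute a lex Gröbner basis by Buchberger's algorithm.
f_1 = -4x² + 2xy + 2x + 4, LT = x².
f_2 = -3x² + 4x + 4, LT = x².

S(f_1,f_2): lcm = x². S = -½xy + ⅚x + ⅓.
  leading term xy: no divisor's leading term divides it; move -½xy to the remainder.
  leading term x: no divisor's leading term divides it; move ⅚x to the remainder.
  leading term 1: no divisor's leading term divides it; move ⅓ to the remainder.
  remainder -½xy + ⅚x + ⅓ ≠ 0; add h_3 = -½xy + ⅚x + ⅓ to the basis.

S(f_1,h_3): lcm = x²y. S = 5/3x² - ½xy² - ½xy + ⅔x - y.
  leading term x²: subtract (-5/12)·f_1 from 5/3x² - ½xy² - ½xy + ⅔x - y → -½xy² + ⅓xy + 3/2x - y + 5/3
  leading term xy²: subtract (y)·h_3 from -½xy² + ⅓xy + 3/2x - y + 5/3 → -½xy + 3/2x - 4/3y + 5/3
  leading term xy: subtract (1)·h_3 from -½xy + 3/2x - 4/3y + 5/3 → ⅔x - 4/3y + 4/3
  leading term x: no divisor's leading term divides it; move ⅔x to the remainder.
  leading term y: no divisor's leading term divides it; move -4/3y to the remainder.
  leading term 1: no divisor's leading term divides it; move 4/3 to the remainder.
  remainder ⅔x - 4/3y + 4/3 ≠ 0; add h_4 = ⅔x - 4/3y + 4/3 to the basis.

S(h_3,h_4): lcm = xy. S = -5/3x + 2y² - 2y - ⅔.
  leading term x: subtract (-5/2)·h_4 from -5/3x + 2y² - 2y - ⅔ → 2y² - 16/3y + 8/3
  leading term y²: no divisor's leading term divides it; move 2y² to the remainder.
  leading term y: no divisor's leading term divides it; move -16/3y to the remainder.
  leading term 1: no divisor's leading term divides it; move 8/3 to the remainder.
  remainder 2y² - 16/3y + 8/3 ≠ 0; add h_5 = 2y² - 16/3y + 8/3 to the basis.

The other S-polynomials (S(f_2,h_3), S(f_1,h_4), S(f_2,h_4), S(f_1,h_5), S(f_2,h_5), S(h_3,h_5), S(h_4,h_5)) all reduce to 0 modulo the current basis, so we have a Gröbner basis.
Inter-reduce: drop elements whose leading term is divisible by another's, tail-reduce, and make monic.
Reduced Gröbner basis: {x - 2y + 2, y² - 8/3y + 4/3}.

Elimination: the polynomial y² - 8/3y + 4/3 lies in the elimination ideal for y, so y ∈ {2/3, 2}. For each such y, the remaining basis elements (now univariate) give the rest of the solution.
  y = 2/3: the earlier basis element becomes x + ⅔ = 0, giving x = -2/3 — point (-2/3, 2/3).
  y = 2: the earlier basis element becomes x - 2 = 0, giving x = 2 — point (2, 2).
This is the nonlinear analogue of row-reducing a linear system.

{(-2/3, 2/3), (2, 2)}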